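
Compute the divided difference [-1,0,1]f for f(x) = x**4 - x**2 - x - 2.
0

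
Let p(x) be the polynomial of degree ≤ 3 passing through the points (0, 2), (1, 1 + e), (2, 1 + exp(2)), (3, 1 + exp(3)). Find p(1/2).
-5*exp(2)/16 + exp(3)/16 + 21/16 + 15*e/16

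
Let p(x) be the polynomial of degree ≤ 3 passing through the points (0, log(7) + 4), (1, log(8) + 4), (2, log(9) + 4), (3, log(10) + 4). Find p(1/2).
log(4*2**(7/8)*3**(3/8)*5**(1/16)*7**(5/16)/3) + 4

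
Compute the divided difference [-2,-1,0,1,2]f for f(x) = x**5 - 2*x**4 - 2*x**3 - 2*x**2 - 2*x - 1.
-2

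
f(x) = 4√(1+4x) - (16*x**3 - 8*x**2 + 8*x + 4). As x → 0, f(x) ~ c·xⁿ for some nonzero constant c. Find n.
4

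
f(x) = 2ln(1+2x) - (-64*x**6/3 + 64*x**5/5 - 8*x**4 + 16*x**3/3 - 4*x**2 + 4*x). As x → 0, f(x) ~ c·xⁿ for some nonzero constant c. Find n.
7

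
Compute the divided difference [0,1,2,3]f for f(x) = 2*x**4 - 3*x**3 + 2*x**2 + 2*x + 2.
9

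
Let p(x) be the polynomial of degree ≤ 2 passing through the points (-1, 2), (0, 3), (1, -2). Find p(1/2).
5/4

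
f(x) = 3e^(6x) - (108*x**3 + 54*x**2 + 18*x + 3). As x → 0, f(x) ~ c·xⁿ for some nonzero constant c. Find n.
4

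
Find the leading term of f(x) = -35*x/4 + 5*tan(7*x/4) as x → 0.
1715*x**3/192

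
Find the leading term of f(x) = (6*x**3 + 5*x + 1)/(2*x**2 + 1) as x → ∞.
3*x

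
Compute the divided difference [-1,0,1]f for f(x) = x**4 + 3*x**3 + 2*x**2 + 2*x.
3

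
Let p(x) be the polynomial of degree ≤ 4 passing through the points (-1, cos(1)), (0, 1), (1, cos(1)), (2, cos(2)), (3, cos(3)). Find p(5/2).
35*cos(2)/32 - 75*cos(1)/128 + 35*cos(3)/128 + 7/32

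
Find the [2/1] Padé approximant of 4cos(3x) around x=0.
4 - 18*x**2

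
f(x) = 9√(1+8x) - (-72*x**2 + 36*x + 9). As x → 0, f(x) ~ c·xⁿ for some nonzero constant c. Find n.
3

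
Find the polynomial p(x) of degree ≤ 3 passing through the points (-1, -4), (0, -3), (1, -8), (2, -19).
-3*x**2 - 2*x - 3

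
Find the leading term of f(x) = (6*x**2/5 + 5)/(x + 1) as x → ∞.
6*x/5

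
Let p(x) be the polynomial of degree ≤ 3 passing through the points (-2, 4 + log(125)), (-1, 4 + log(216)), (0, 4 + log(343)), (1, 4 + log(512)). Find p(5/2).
4 + log(16388945225936291321230313138304319488*2**(3/8)*3**(5/16)*5**(7/16)*7**(9/16)/207166472332785427482736201687578125)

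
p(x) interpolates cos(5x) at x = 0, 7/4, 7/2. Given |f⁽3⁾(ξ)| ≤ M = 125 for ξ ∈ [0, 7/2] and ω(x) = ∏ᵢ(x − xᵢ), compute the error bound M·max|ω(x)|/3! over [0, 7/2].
42875*sqrt(3)/1728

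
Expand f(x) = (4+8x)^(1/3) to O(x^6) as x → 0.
2**(2/3) + 2*2**(2/3)*x/3 - 4*2**(2/3)*x**2/9 + 40*2**(2/3)*x**3/81 - 160*2**(2/3)*x**4/243 + 704*2**(2/3)*x**5/729 + O(x**6)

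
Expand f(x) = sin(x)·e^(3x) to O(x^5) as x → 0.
x + 3*x**2 + 13*x**3/3 + 4*x**4 + O(x**5)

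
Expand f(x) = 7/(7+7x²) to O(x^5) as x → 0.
1 - x**2 + x**4 + O(x**5)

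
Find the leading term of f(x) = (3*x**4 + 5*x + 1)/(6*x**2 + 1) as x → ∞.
x**2/2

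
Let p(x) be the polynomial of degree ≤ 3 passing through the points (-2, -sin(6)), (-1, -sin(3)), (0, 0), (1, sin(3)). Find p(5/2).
35*sin(6)/16 - 15*sin(3)/8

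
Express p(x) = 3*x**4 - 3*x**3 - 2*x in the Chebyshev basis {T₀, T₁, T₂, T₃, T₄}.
(9/8)T₀ + (-17/4)T₁ + (3/2)T₂ + (-3/4)T₃ + (3/8)T₄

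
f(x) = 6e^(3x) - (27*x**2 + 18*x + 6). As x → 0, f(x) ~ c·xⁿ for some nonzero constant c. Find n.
3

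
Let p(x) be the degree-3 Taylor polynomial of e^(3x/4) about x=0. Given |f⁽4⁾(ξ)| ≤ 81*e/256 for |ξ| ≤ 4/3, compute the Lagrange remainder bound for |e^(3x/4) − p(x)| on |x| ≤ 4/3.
e/24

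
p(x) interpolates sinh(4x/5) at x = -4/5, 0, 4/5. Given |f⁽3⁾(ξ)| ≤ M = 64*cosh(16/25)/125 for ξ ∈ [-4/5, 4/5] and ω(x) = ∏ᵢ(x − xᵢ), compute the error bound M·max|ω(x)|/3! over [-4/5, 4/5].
4096*sqrt(3)*cosh(16/25)/421875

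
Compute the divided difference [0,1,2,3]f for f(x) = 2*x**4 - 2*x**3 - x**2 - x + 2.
10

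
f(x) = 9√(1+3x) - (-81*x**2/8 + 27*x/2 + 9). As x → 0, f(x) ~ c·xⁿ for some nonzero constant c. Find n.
3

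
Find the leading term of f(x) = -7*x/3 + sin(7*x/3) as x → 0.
-343*x**3/162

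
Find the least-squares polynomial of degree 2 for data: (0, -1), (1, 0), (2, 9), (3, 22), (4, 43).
-39/35 + (-11/7)x + (22/7)x²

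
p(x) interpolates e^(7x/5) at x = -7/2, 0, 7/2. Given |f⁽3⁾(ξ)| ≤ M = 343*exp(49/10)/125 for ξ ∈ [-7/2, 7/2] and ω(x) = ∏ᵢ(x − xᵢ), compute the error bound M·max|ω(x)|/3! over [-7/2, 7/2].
117649*sqrt(3)*exp(49/10)/27000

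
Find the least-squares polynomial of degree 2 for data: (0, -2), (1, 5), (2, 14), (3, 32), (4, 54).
-57/35 + (193/70)x + (39/14)x²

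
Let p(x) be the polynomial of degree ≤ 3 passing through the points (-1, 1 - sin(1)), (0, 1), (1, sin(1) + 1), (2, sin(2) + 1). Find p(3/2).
5*sin(2)/16 + 7*sin(1)/8 + 1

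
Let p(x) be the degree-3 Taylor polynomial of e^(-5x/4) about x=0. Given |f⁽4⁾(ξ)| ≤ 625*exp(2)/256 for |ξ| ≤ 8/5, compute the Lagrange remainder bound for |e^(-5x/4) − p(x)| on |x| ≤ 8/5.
2*exp(2)/3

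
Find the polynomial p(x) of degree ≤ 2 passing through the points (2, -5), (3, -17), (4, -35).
-3*x**2 + 3*x + 1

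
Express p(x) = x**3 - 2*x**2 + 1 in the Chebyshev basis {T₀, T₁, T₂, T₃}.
(3/4)T₁ - T₂ + (1/4)T₃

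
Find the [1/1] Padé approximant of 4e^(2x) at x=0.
(4*x + 4)/(1 - x)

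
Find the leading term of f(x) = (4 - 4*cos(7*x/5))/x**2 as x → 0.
98/25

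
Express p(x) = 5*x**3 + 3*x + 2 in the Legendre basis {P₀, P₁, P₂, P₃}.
(2)P₀ + (6)P₁ + (2)P₃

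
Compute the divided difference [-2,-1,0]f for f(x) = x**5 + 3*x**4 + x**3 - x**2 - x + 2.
2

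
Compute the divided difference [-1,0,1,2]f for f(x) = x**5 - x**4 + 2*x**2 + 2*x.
3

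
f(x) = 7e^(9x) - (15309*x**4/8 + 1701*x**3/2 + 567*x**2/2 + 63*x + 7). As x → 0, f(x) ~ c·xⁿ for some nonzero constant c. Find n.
5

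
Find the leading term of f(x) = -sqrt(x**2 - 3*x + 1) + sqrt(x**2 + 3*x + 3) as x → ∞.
3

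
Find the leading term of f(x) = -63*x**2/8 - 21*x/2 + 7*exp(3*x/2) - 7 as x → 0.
63*x**3/16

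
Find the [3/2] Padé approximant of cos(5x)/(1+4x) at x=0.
(1675*x**3/21 - 1675*x**2/84 - 4*x + 1)/(1 - 1969*x**2/84)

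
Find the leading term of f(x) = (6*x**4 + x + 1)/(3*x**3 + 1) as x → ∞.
2*x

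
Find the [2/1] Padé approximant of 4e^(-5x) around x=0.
(50*x**2/3 - 40*x/3 + 4)/(5*x/3 + 1)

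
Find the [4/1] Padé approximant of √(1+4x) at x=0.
(6*x**4/5 - 8*x**3/5 + 18*x**2/5 + 24*x/5 + 1)/(14*x/5 + 1)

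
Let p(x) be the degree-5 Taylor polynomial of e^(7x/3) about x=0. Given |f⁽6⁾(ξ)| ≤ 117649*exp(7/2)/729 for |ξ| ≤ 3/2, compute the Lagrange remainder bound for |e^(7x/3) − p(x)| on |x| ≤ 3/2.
117649*exp(7/2)/46080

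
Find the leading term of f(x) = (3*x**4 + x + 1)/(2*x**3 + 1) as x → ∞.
3*x/2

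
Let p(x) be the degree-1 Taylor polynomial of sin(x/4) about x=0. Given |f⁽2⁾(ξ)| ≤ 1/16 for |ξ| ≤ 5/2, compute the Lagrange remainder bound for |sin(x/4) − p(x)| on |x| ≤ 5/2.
25/128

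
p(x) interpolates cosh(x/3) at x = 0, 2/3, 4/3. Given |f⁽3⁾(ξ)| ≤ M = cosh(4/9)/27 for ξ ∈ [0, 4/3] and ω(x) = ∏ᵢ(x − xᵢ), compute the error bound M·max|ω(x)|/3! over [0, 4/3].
8*sqrt(3)*cosh(4/9)/19683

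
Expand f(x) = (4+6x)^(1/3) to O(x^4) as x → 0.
2**(2/3) + 2**(2/3)*x/2 - 2**(2/3)*x**2/4 + 5*2**(2/3)*x**3/24 + O(x**4)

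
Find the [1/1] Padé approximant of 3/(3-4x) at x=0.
1/(1 - 4*x/3)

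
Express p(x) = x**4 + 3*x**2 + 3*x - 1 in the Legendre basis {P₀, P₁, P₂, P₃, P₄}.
(1/5)P₀ + (3)P₁ + (18/7)P₂ + (8/35)P₄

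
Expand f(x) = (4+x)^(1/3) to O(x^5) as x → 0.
2**(2/3) + 2**(2/3)*x/12 - 2**(2/3)*x**2/144 + 5*2**(2/3)*x**3/5184 - 5*2**(2/3)*x**4/31104 + O(x**5)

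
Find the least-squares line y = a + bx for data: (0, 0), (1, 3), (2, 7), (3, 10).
a = -1/10, b = 17/5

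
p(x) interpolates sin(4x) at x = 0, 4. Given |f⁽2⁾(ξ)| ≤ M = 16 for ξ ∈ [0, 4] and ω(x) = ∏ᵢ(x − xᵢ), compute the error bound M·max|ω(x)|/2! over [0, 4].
32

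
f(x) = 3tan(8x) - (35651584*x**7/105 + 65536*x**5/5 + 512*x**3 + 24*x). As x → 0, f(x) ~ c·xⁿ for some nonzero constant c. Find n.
9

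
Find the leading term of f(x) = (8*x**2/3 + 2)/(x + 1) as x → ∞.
8*x/3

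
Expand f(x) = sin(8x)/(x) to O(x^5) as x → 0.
8 - 256*x**2/3 + 4096*x**4/15 + O(x**5)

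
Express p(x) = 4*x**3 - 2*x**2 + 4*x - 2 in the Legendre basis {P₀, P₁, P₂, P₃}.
(-8/3)P₀ + (32/5)P₁ + (-4/3)P₂ + (8/5)P₃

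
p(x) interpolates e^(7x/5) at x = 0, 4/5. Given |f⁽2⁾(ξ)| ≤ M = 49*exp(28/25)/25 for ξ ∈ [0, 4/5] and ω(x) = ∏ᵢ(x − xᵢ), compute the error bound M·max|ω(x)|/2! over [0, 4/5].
98*exp(28/25)/625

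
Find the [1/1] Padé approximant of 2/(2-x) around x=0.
1/(1 - x/2)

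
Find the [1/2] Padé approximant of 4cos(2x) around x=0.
4/(2*x**2 + 1)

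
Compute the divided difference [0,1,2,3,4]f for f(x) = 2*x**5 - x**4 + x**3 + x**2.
19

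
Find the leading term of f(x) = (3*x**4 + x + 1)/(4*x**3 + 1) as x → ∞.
3*x/4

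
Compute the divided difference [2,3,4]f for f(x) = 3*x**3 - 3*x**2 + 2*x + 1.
24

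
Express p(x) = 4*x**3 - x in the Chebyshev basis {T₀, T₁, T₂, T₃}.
(2)T₁ + T₃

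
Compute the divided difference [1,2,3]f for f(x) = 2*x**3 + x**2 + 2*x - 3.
13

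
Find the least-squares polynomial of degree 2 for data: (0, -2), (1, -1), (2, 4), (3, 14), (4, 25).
-78/35 + (-17/70)x + (25/14)x²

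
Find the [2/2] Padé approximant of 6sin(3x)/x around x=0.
(18 - 189*x**2/10)/(9*x**2/20 + 1)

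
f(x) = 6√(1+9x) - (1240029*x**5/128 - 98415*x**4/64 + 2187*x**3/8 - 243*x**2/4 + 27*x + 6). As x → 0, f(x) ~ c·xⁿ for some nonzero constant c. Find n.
6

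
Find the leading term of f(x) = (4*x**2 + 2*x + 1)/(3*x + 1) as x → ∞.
4*x/3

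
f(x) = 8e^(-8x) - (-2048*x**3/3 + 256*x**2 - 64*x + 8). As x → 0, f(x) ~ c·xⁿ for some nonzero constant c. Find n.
4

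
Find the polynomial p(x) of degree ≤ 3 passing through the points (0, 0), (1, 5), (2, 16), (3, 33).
3*x**2 + 2*x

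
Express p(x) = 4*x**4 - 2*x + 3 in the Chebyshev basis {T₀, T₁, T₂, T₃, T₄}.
(9/2)T₀ + (-2)T₁ + (2)T₂ + (1/2)T₄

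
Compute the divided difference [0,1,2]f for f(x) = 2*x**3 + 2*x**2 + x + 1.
8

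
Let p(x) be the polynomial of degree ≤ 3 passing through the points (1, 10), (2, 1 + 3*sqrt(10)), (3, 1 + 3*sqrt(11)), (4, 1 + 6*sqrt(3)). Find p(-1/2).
-567*sqrt(10)/16 - 105*sqrt(3)/8 + 961/16 + 405*sqrt(11)/16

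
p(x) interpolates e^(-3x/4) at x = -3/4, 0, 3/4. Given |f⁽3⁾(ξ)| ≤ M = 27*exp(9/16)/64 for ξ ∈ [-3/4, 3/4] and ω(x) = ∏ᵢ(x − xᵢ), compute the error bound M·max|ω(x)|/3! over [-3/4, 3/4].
27*sqrt(3)*exp(9/16)/4096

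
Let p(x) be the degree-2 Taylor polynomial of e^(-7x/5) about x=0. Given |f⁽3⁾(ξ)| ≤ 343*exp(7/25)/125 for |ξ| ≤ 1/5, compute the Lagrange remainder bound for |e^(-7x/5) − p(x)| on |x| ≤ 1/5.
343*exp(7/25)/93750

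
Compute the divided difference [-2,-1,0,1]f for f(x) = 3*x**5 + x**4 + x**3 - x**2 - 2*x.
14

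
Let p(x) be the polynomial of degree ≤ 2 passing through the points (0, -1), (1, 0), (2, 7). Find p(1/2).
-5/4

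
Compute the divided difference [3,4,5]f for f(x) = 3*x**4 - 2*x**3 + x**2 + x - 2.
268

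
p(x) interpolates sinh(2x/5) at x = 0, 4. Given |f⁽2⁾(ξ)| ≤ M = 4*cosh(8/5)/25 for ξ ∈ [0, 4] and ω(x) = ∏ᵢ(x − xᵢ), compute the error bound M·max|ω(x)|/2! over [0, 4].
8*cosh(8/5)/25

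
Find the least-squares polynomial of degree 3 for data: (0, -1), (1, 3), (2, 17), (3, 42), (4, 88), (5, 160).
-151/126 + (2395/756)x + (181/252)x² + (55/54)x³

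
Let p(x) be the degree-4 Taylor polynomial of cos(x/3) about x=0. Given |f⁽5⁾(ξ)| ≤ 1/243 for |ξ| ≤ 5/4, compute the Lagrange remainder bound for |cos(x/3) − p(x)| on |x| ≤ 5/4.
625/5971968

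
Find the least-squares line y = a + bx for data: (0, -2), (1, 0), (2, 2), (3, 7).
a = -13/5, b = 29/10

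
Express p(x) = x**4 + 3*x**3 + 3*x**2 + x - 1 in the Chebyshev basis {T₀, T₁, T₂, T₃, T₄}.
(7/8)T₀ + (13/4)T₁ + (2)T₂ + (3/4)T₃ + (1/8)T₄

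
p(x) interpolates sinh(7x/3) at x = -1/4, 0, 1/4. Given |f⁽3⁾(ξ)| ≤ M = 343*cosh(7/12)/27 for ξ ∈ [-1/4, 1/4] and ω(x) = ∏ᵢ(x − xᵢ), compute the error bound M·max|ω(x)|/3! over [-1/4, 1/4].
343*sqrt(3)*cosh(7/12)/46656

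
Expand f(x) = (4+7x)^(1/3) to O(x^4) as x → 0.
2**(2/3) + 7*2**(2/3)*x/12 - 49*2**(2/3)*x**2/144 + 1715*2**(2/3)*x**3/5184 + O(x**4)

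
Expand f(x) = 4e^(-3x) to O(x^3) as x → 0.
4 - 12*x + 18*x**2 + O(x**3)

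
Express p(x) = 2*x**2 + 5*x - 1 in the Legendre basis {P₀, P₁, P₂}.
(-1/3)P₀ + (5)P₁ + (4/3)P₂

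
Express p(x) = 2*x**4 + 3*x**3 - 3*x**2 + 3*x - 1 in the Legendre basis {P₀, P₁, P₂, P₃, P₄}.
(-8/5)P₀ + (24/5)P₁ + (-6/7)P₂ + (6/5)P₃ + (16/35)P₄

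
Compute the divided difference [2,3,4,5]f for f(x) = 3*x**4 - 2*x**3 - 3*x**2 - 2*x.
40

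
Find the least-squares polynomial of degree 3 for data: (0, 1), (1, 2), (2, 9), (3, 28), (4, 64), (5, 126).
115/126 + (77/108)x + (-59/126)x² + (115/108)x³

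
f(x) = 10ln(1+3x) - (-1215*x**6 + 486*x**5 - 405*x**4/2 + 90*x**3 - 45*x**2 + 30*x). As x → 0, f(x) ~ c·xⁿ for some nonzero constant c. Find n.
7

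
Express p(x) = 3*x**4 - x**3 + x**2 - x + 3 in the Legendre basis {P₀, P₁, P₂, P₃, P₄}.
(59/15)P₀ + (-8/5)P₁ + (50/21)P₂ + (-2/5)P₃ + (24/35)P₄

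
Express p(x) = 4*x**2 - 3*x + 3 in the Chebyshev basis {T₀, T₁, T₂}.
(5)T₀ + (-3)T₁ + (2)T₂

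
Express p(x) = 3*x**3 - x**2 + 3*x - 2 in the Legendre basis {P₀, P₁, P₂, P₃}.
(-7/3)P₀ + (24/5)P₁ + (-2/3)P₂ + (6/5)P₃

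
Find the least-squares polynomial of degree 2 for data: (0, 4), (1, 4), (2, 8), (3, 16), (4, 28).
4 + (-2)x + (2)x²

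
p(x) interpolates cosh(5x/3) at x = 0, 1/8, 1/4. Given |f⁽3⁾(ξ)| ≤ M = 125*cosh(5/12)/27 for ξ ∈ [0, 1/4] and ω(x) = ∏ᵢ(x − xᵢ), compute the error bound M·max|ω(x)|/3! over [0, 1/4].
125*sqrt(3)*cosh(5/12)/373248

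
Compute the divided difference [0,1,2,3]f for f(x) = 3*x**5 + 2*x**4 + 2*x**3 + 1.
89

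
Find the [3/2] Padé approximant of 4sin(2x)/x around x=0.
(8 - 56*x**2/15)/(x**2/5 + 1)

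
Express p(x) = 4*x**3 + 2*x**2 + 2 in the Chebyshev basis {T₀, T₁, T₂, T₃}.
(3)T₀ + (3)T₁ + T₂ + T₃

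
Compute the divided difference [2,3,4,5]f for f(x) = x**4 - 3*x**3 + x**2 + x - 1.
11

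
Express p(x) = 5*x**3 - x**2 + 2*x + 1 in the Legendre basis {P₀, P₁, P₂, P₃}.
(2/3)P₀ + (5)P₁ + (-2/3)P₂ + (2)P₃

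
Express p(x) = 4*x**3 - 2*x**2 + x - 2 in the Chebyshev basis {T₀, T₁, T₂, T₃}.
(-3)T₀ + (4)T₁ - T₂ + T₃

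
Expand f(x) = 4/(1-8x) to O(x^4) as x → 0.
4 + 32*x + 256*x**2 + 2048*x**3 + O(x**4)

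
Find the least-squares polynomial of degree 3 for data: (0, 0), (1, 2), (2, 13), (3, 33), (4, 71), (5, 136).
-5/14 + (251/84)x + (-4/7)x² + (13/12)x³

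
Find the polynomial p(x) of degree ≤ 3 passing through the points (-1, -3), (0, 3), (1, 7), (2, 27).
3*x**3 - x**2 + 2*x + 3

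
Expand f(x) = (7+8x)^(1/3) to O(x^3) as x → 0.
7**(1/3) + 8*7**(1/3)*x/21 - 64*7**(1/3)*x**2/441 + O(x**3)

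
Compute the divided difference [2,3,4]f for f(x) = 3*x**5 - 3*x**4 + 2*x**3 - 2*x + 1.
708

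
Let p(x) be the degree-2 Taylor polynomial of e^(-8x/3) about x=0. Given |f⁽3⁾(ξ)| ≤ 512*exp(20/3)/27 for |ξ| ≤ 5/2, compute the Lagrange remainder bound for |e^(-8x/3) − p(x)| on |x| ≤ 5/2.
4000*exp(20/3)/81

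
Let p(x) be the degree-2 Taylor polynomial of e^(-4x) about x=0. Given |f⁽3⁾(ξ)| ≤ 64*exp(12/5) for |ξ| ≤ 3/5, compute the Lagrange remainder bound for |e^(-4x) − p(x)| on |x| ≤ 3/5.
288*exp(12/5)/125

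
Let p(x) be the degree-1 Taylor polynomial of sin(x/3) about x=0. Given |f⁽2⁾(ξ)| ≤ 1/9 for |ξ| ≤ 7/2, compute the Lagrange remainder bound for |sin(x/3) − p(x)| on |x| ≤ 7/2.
49/72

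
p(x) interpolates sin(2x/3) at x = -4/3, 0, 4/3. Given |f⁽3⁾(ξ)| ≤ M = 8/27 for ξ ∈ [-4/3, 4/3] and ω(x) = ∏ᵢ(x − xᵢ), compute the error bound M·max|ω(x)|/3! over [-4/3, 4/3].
512*sqrt(3)/19683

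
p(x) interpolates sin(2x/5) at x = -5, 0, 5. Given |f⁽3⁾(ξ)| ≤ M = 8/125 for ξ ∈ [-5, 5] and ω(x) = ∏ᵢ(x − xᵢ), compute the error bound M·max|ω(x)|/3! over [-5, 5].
8*sqrt(3)/27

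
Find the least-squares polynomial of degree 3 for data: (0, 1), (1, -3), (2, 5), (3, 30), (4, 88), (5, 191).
29/42 + (-743/252)x + (-5/3)x² + (71/36)x³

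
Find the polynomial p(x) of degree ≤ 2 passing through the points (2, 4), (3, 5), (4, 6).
x + 2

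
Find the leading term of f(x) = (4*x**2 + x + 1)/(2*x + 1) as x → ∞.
2*x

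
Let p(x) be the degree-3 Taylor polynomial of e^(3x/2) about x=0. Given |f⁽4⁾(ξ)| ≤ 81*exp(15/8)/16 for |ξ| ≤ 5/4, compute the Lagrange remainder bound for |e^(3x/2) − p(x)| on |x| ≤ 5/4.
16875*exp(15/8)/32768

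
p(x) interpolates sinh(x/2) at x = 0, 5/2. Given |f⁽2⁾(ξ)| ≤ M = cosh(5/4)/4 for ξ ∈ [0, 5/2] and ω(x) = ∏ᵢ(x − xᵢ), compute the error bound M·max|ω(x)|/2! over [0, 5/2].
25*cosh(5/4)/128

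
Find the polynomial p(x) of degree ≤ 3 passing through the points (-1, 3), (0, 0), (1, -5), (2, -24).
-2*x**3 - x**2 - 2*x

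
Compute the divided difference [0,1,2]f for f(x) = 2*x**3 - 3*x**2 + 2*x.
3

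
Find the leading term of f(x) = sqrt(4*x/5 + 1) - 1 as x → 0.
2*x/5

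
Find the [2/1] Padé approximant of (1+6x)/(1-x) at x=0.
(6*x + 1)/(1 - x)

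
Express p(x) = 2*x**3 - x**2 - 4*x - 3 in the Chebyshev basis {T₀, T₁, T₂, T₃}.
(-7/2)T₀ + (-5/2)T₁ + (-1/2)T₂ + (1/2)T₃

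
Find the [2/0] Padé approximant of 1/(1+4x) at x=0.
16*x**2 - 4*x + 1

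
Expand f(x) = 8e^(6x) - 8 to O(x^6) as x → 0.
48*x + 144*x**2 + 288*x**3 + 432*x**4 + 2592*x**5/5 + O(x**6)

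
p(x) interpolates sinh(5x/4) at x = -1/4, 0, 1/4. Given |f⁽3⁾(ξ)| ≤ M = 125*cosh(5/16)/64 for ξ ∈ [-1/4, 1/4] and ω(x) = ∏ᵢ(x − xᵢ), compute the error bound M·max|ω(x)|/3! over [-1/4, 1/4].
125*sqrt(3)*cosh(5/16)/110592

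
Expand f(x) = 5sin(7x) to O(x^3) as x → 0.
35*x + O(x**3)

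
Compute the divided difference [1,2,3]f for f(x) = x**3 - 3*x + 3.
6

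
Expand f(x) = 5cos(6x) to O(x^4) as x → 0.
5 - 90*x**2 + O(x**4)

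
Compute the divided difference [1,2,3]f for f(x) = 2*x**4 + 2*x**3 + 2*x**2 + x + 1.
64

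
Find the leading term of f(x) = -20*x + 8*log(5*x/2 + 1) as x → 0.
-25*x**2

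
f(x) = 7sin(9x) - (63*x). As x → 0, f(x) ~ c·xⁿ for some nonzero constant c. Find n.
3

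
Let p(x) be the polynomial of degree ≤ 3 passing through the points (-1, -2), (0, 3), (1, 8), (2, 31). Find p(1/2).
35/8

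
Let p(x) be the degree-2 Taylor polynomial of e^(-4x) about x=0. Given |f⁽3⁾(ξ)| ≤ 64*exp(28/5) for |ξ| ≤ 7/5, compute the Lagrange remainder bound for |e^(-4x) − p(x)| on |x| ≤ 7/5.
10976*exp(28/5)/375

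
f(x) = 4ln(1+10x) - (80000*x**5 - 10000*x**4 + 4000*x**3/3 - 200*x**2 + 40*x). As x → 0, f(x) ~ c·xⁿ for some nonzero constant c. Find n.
6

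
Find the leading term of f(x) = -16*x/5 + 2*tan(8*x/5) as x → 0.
1024*x**3/375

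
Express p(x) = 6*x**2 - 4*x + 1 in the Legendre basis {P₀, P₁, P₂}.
(3)P₀ + (-4)P₁ + (4)P₂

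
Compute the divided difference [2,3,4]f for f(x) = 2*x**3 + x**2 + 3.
19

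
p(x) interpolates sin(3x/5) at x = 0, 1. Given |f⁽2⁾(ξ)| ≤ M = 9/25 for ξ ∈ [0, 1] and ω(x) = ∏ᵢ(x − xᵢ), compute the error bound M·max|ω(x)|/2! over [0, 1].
9/200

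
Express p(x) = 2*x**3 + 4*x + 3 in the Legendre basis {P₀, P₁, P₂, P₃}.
(3)P₀ + (26/5)P₁ + (4/5)P₃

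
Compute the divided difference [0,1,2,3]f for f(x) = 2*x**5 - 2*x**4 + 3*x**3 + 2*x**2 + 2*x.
41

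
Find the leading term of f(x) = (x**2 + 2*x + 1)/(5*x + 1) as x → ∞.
x/5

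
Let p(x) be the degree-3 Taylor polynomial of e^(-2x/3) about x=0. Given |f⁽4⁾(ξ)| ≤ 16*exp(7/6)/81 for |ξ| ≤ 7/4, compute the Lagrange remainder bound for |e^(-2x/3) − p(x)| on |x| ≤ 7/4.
2401*exp(7/6)/31104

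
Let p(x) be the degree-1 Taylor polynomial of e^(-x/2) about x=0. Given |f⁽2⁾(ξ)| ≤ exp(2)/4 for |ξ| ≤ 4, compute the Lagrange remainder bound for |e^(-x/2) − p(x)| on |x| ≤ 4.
2*exp(2)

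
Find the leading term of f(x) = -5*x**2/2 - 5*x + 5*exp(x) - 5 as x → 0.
5*x**3/6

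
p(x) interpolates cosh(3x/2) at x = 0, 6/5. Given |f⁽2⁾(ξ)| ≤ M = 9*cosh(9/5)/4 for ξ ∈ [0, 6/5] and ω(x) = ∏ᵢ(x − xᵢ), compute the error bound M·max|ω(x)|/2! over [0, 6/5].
81*cosh(9/5)/200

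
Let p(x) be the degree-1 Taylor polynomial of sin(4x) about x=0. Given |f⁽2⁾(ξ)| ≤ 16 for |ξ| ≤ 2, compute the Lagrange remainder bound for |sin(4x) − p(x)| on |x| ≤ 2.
32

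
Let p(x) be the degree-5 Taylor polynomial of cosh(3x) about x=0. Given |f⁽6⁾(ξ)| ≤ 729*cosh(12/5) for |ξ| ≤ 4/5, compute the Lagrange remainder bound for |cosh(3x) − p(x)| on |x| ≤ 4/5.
20736*cosh(12/5)/78125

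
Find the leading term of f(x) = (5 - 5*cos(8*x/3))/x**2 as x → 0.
160/9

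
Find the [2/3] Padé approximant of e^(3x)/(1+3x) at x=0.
(117*x**2/140 + 54*x/35 + 1)/(72*x**3/35 - 513*x**2/140 + 54*x/35 + 1)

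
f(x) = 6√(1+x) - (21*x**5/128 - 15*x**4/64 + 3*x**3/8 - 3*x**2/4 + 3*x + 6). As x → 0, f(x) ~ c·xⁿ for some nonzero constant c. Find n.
6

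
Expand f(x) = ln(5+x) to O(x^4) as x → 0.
log(5) + x/5 - x**2/50 + x**3/375 + O(x**4)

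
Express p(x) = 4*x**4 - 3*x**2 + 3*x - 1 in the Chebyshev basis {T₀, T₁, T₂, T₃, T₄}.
-T₀ + (3)T₁ + (1/2)T₂ + (1/2)T₄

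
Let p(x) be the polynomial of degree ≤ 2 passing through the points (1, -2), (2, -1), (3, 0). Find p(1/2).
-5/2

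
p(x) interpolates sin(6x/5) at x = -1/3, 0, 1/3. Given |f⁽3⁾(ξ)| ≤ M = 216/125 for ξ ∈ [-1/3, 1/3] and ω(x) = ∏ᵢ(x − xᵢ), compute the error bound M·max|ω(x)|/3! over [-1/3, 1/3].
8*sqrt(3)/3375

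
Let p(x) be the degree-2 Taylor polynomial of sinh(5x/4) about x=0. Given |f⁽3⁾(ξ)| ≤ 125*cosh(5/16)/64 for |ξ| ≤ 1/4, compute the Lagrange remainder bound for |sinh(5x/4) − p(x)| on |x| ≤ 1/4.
125*cosh(5/16)/24576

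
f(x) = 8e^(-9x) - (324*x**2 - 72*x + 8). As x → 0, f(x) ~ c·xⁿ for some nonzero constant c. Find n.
3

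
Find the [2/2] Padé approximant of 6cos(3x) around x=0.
(6 - 45*x**2/2)/(3*x**2/4 + 1)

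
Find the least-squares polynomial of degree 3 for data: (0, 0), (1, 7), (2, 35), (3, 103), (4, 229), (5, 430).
1/14 + (53/28)x + (51/28)x² + (3)x³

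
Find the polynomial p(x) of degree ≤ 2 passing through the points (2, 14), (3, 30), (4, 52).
3*x**2 + x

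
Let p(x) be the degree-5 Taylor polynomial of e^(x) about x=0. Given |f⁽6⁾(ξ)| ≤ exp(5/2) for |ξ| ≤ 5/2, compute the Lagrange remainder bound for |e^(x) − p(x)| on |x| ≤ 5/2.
3125*exp(5/2)/9216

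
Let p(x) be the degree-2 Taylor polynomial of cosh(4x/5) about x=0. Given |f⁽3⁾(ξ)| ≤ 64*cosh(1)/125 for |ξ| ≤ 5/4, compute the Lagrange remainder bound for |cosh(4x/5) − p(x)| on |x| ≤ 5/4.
cosh(1)/6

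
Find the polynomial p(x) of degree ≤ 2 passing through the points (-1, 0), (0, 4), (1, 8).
4*x + 4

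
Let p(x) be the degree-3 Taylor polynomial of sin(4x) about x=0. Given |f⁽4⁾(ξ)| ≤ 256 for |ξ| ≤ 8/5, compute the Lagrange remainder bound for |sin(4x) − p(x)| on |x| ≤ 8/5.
131072/1875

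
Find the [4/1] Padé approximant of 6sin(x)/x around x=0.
x**4/20 - x**2 + 6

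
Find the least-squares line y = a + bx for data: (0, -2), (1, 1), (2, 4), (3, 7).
a = -2, b = 3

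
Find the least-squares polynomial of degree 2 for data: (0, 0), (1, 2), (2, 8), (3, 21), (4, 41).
12/35 + (-153/70)x + (43/14)x²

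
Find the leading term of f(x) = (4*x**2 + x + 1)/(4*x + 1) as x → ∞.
x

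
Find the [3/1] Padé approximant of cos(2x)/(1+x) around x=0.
(2*x**3/3 - 4*x**2/3 - 2*x/3 + 1)/(x/3 + 1)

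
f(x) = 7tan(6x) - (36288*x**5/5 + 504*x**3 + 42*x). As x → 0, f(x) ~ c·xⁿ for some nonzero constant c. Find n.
7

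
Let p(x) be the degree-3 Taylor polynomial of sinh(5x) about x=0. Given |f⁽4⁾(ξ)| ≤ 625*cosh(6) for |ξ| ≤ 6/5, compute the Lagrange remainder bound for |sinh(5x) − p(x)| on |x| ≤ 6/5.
54*cosh(6)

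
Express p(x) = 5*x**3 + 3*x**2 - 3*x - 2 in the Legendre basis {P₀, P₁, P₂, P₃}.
-P₀ + (2)P₂ + (2)P₃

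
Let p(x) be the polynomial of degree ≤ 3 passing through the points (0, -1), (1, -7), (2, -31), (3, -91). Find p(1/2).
-23/8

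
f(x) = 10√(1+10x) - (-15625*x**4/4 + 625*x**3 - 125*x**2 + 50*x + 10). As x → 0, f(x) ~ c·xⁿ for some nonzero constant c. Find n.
5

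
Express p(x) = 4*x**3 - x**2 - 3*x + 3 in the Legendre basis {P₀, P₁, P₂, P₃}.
(8/3)P₀ + (-3/5)P₁ + (-2/3)P₂ + (8/5)P₃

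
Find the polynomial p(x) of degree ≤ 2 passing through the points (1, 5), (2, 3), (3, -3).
-2*x**2 + 4*x + 3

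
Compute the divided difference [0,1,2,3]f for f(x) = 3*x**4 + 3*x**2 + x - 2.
18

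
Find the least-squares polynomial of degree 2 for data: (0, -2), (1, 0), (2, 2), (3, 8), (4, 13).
-69/35 + (33/35)x + (5/7)x²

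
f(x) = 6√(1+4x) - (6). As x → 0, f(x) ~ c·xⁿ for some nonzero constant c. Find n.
1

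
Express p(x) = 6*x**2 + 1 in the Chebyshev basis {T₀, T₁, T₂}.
(4)T₀ + (3)T₂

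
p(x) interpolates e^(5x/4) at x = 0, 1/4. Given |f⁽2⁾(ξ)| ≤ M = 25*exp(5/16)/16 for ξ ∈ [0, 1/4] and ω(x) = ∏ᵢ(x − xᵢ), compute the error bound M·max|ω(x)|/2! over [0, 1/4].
25*exp(5/16)/2048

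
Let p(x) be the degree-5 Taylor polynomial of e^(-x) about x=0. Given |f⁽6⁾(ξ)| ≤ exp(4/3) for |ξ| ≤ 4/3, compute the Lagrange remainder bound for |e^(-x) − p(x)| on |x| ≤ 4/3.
256*exp(4/3)/32805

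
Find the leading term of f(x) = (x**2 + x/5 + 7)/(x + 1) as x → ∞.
x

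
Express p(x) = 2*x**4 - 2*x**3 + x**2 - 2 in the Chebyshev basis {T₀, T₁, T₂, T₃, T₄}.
(-3/4)T₀ + (-3/2)T₁ + (3/2)T₂ + (-1/2)T₃ + (1/4)T₄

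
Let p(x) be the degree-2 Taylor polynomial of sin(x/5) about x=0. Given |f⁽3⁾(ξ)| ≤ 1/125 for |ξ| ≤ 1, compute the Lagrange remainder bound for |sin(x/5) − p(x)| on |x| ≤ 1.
1/750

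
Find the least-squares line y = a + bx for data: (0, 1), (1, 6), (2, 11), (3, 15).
a = 6/5, b = 47/10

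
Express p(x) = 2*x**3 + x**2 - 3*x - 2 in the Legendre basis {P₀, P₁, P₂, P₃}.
(-5/3)P₀ + (-9/5)P₁ + (2/3)P₂ + (4/5)P₃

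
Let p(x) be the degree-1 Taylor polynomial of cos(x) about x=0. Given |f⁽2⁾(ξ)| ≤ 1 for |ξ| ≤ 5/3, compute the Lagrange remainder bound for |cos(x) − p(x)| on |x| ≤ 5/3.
25/18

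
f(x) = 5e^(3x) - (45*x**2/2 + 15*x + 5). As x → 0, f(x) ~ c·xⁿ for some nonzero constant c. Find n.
3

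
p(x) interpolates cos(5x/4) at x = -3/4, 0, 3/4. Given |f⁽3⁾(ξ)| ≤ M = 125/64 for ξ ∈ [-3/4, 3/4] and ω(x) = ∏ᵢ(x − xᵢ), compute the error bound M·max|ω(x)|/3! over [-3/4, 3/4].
125*sqrt(3)/4096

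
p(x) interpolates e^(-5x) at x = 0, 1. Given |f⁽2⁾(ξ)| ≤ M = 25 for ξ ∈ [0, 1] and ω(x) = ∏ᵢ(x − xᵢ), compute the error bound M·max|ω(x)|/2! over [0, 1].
25/8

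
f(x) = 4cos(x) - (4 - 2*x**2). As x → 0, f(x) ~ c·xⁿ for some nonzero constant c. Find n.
4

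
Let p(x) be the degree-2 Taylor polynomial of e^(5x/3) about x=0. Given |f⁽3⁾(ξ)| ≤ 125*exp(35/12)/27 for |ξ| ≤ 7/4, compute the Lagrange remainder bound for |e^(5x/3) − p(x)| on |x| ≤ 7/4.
42875*exp(35/12)/10368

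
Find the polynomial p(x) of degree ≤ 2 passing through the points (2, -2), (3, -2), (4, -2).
-2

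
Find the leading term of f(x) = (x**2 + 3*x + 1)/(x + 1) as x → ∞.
x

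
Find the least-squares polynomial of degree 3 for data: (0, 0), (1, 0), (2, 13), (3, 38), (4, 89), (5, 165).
-5/42 + (-667/252)x + (29/12)x² + (17/18)x³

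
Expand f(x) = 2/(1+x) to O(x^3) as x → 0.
2 - 2*x + 2*x**2 + O(x**3)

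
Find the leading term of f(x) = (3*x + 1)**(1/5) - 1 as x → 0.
3*x/5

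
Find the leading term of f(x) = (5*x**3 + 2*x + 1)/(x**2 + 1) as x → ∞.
5*x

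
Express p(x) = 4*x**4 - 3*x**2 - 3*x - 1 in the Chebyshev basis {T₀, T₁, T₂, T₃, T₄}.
-T₀ + (-3)T₁ + (1/2)T₂ + (1/2)T₄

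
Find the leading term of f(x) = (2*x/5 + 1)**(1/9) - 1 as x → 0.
2*x/45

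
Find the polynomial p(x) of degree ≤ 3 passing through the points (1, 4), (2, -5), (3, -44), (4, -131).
-3*x**3 + 3*x**2 + 3*x + 1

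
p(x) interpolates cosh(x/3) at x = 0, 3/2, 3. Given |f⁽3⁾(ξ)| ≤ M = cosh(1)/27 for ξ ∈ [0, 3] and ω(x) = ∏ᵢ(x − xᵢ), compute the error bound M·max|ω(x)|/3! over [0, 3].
sqrt(3)*cosh(1)/216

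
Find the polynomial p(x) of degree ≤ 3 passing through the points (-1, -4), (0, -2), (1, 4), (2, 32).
3*x**3 + 2*x**2 + x - 2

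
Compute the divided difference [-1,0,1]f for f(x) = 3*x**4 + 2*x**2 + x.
5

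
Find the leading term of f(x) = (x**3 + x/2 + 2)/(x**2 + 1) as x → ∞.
x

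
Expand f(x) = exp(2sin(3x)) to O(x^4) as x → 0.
1 + 6*x + 18*x**2 + 27*x**3 + O(x**4)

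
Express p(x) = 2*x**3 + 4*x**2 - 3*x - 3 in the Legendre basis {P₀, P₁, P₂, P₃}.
(-5/3)P₀ + (-9/5)P₁ + (8/3)P₂ + (4/5)P₃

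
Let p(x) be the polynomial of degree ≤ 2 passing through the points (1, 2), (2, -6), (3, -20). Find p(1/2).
15/4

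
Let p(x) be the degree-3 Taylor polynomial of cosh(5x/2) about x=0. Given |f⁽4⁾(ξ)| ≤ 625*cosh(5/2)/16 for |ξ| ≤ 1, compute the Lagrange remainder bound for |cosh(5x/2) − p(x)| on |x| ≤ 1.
625*cosh(5/2)/384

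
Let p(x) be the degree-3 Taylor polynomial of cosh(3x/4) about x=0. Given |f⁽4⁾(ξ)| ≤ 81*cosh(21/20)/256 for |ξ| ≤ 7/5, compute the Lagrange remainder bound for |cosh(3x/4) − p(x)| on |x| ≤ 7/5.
64827*cosh(21/20)/1280000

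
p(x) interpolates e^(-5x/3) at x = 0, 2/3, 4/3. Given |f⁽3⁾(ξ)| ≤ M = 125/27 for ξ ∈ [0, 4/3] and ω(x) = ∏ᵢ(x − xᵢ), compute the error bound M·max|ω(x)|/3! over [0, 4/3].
1000*sqrt(3)/19683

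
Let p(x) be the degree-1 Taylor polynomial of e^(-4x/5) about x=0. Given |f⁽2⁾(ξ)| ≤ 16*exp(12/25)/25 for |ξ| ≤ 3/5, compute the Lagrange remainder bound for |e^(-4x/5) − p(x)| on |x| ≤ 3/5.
72*exp(12/25)/625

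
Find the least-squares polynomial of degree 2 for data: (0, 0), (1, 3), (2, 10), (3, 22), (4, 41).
2/7 + (-33/70)x + (37/14)x²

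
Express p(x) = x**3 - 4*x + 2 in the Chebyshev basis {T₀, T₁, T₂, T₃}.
(2)T₀ + (-13/4)T₁ + (1/4)T₃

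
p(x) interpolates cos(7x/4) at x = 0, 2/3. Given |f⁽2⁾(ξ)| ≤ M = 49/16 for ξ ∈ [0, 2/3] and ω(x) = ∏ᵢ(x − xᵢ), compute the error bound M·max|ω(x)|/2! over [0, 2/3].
49/288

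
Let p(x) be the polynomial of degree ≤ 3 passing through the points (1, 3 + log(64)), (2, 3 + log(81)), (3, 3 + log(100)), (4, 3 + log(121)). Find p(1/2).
3 + log(819200*11**(3/8)*2**(3/4)*3**(1/4)*5**(5/8)/216513)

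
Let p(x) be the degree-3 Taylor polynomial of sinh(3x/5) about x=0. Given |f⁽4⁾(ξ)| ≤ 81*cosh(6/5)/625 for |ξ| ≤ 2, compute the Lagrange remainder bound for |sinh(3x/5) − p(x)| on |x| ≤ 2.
54*cosh(6/5)/625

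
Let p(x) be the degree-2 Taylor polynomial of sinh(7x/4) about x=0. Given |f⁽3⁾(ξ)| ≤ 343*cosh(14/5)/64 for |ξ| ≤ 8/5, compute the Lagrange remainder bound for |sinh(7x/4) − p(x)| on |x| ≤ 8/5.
1372*cosh(14/5)/375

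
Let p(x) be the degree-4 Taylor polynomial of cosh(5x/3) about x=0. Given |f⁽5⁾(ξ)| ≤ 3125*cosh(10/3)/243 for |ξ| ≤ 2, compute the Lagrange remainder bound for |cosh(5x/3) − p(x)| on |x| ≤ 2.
2500*cosh(10/3)/729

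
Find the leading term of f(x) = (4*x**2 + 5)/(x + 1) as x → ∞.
4*x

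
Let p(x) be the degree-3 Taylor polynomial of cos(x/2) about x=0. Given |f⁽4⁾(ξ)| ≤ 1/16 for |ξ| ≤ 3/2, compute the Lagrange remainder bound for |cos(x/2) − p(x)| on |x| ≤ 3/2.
27/2048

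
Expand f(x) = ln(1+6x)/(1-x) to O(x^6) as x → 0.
6*x - 12*x**2 + 60*x**3 - 264*x**4 + 6456*x**5/5 + O(x**6)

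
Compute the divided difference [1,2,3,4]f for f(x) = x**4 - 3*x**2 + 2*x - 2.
10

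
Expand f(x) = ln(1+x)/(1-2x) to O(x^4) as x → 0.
x + 3*x**2/2 + 10*x**3/3 + O(x**4)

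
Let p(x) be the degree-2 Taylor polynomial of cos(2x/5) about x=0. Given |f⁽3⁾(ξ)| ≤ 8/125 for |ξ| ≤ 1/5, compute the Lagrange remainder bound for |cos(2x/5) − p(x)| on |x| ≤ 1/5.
4/46875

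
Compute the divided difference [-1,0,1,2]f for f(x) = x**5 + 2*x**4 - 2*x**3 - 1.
7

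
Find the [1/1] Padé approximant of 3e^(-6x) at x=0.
(3 - 9*x)/(3*x + 1)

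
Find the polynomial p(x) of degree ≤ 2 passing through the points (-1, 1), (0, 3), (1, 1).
3 - 2*x**2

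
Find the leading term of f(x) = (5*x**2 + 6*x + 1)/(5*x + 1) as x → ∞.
x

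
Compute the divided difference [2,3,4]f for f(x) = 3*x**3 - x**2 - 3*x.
26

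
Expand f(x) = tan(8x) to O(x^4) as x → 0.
8*x + 512*x**3/3 + O(x**4)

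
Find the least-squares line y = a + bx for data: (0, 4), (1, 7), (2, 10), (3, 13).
a = 4, b = 3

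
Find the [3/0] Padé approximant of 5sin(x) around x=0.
5*x*(6 - x**2)/6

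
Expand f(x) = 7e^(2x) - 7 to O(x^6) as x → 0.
14*x + 14*x**2 + 28*x**3/3 + 14*x**4/3 + 28*x**5/15 + O(x**6)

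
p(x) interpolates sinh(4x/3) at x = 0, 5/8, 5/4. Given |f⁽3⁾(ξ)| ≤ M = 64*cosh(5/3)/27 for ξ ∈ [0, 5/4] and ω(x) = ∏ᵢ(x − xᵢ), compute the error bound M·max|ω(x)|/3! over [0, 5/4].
125*sqrt(3)*cosh(5/3)/5832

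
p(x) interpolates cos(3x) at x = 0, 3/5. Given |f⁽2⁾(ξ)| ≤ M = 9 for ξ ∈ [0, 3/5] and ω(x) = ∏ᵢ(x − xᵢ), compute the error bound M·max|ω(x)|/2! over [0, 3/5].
81/200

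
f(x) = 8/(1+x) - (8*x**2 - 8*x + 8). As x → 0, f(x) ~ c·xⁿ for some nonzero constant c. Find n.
3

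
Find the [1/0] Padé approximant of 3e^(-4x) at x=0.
3 - 12*x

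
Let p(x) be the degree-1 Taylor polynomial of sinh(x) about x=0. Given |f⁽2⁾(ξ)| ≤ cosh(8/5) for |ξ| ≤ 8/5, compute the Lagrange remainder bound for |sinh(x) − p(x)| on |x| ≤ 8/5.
32*cosh(8/5)/25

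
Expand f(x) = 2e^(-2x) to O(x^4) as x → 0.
2 - 4*x + 4*x**2 - 8*x**3/3 + O(x**4)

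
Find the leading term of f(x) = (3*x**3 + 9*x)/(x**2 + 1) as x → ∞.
3*x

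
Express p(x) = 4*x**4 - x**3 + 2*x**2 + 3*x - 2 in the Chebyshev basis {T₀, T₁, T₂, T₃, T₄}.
(1/2)T₀ + (9/4)T₁ + (3)T₂ + (-1/4)T₃ + (1/2)T₄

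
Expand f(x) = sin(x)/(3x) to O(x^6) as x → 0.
1/3 - x**2/18 + x**4/360 + O(x**6)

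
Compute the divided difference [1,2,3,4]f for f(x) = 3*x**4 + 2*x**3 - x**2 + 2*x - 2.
32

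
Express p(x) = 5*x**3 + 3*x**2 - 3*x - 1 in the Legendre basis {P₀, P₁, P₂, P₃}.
(2)P₂ + (2)P₃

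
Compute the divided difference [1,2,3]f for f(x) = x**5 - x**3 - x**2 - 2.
83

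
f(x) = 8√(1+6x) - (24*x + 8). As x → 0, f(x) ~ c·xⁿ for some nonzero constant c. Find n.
2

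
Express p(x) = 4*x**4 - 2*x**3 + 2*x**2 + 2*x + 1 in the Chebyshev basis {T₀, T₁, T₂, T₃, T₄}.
(7/2)T₀ + (1/2)T₁ + (3)T₂ + (-1/2)T₃ + (1/2)T₄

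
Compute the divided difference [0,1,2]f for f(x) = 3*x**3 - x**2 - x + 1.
8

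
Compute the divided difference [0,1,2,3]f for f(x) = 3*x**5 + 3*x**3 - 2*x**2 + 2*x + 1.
78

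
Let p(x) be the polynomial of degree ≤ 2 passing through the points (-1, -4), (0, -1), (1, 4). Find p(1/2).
5/4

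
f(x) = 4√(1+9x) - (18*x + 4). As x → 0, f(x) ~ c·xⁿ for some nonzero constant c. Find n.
2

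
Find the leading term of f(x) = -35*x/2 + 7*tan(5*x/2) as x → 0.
875*x**3/24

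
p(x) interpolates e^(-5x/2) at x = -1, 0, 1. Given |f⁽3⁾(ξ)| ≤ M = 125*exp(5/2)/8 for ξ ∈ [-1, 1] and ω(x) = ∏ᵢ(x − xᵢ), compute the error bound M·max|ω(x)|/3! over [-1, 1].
125*sqrt(3)*exp(5/2)/216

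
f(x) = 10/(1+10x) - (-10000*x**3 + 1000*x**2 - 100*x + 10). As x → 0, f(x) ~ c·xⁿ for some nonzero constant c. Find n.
4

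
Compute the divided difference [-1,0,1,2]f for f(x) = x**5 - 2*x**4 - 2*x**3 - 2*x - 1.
-1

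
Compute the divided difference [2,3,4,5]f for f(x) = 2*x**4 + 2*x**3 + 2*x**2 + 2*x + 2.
30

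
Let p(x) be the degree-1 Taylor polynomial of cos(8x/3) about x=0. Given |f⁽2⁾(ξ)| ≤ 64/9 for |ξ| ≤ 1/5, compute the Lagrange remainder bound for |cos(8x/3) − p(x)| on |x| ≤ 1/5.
32/225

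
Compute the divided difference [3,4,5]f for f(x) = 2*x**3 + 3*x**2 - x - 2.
27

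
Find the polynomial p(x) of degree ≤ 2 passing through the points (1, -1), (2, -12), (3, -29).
-3*x**2 - 2*x + 4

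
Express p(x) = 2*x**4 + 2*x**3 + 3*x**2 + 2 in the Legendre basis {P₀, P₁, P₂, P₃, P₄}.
(17/5)P₀ + (6/5)P₁ + (22/7)P₂ + (4/5)P₃ + (16/35)P₄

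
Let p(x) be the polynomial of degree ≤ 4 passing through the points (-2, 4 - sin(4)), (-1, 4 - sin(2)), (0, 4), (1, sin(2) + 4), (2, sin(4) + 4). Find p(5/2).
-15*sin(2)/8 + 35*sin(4)/16 + 4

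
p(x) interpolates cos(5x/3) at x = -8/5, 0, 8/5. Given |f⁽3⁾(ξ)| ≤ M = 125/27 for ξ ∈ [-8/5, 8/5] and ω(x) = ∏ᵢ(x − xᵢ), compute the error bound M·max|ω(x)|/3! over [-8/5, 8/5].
512*sqrt(3)/729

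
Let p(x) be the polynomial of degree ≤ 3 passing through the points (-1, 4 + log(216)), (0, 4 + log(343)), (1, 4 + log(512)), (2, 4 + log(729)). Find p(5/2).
4 + log(182284263*2**(3/8)*3**(3/16)*7**(15/16)/2097152)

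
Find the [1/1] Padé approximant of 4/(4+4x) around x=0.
1/(x + 1)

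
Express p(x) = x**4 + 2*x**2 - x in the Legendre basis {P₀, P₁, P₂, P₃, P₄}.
(13/15)P₀ - P₁ + (40/21)P₂ + (8/35)P₄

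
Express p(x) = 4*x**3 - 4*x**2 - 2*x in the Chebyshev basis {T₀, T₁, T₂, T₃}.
(-2)T₀ + T₁ + (-2)T₂ + T₃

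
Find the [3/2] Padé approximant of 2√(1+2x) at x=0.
(x**3/2 + 9*x**2/2 + 6*x + 2)/(3*x**2/4 + 2*x + 1)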